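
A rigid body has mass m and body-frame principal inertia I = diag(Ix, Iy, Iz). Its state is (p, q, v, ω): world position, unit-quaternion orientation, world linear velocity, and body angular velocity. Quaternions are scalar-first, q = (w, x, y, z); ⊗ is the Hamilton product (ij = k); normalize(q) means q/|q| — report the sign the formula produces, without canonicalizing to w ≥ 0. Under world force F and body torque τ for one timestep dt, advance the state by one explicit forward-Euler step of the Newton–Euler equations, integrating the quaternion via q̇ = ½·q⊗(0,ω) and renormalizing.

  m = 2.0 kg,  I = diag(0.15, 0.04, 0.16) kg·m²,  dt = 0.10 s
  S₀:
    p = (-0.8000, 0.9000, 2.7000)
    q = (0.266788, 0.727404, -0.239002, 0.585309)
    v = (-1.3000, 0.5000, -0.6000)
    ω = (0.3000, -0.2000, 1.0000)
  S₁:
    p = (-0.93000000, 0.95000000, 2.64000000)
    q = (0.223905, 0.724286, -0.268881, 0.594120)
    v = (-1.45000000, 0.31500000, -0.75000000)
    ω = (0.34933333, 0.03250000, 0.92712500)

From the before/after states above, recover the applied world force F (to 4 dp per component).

Δv = v₁−v₀ = (-0.15000000, -0.18500000, -0.15000000)
m·(v₁−v₀)/dt = (-3.0000, -3.7000, -3.0000)

F = (-3.0000, -3.7000, -3.0000)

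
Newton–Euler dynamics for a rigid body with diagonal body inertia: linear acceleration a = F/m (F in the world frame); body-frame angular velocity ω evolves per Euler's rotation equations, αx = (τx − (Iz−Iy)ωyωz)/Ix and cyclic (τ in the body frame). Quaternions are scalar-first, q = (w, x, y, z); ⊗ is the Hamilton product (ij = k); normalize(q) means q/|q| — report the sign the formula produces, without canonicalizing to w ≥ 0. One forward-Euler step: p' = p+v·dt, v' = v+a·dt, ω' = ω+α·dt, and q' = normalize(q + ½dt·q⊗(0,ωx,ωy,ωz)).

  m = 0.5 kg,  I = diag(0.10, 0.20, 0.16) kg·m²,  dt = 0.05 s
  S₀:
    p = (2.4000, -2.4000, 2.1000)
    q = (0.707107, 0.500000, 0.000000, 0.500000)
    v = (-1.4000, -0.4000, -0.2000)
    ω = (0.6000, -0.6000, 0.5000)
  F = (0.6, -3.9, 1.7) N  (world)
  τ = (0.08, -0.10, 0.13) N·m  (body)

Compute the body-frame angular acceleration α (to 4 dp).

α = (0.6800, -0.4100, 1.0375)

gyro term ω×Iω = (0.0120, -0.0180, -0.0360)
α = I⁻¹(τ − ω×Iω) = (0.6800, -0.4100, 1.0375)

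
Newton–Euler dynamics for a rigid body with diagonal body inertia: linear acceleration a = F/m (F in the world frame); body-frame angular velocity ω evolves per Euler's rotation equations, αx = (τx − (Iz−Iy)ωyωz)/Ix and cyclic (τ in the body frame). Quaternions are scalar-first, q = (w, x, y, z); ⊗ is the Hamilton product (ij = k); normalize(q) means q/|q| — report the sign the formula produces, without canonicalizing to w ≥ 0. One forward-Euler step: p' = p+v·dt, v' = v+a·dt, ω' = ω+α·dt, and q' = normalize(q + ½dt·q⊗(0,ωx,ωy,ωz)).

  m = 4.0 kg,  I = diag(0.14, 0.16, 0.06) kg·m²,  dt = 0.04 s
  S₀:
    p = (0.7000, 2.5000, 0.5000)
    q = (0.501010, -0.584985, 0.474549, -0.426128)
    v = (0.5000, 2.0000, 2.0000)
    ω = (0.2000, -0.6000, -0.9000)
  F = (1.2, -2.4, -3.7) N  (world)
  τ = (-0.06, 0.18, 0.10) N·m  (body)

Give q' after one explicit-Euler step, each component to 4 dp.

q' = (0.5013, -0.5965, 0.4562, -0.4299)

Hamilton product q⊗(0,ω) = (0.0182112, -0.5825689, -0.9123181, -0.1948278)
q' = normalize(q + ½dt·q⊗(0,ω)) = (0.5013, -0.5965, 0.4562, -0.4299)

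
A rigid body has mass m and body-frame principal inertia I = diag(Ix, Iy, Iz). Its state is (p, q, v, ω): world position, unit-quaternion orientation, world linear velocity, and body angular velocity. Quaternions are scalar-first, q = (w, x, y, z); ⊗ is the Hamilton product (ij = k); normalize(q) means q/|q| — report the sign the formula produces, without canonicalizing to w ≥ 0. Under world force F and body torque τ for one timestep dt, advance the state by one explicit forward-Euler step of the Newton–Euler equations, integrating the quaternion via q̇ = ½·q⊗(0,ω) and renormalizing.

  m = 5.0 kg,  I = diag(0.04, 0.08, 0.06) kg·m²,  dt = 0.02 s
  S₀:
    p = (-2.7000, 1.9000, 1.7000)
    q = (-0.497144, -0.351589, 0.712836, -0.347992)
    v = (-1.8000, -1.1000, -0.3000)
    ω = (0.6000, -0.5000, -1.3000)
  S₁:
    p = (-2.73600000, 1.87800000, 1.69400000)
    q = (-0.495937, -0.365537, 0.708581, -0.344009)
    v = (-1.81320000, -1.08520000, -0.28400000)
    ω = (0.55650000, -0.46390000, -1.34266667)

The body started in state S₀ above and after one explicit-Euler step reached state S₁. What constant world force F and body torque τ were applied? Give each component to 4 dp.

F = (-3.3000, 3.7000, 4.0000)
τ = (-0.1000, 0.1600, -0.1400)

velocity change Δv = (-0.01320000, 0.01480000, 0.01600000)
F = m·Δv/dt = (-3.3000, 3.7000, 4.0000)
ω₁ − ω₀ = (-0.04350000, 0.03610000, -0.04266667)
precession coupling = (-0.0130, 0.0156, -0.0120)
τ = I·(Δω/dt) + ω₀×(Iω₀) = (-0.1000, 0.1600, -0.1400)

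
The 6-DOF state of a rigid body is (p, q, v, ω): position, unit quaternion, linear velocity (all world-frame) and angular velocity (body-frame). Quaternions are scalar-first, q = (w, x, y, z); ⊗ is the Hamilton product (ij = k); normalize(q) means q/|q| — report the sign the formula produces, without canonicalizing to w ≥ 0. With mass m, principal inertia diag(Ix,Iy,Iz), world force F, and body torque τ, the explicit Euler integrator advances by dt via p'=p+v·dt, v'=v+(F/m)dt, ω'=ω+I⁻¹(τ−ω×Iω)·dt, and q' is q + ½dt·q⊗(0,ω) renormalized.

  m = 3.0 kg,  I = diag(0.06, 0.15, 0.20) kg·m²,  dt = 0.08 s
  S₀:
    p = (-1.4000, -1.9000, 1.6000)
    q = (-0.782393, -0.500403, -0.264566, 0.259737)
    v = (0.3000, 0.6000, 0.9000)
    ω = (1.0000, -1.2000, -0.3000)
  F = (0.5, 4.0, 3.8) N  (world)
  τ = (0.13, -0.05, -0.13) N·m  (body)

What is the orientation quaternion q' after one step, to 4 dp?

Hamilton product q⊗(0,ω) = (0.2608449, -0.3913388, 1.0484877, 1.0997675)
q + ½dt·q⊗(0,ω), renormalized = (-0.7704, -0.5150, -0.2222, 0.3031)

q' = (-0.7704, -0.5150, -0.2222, 0.3031)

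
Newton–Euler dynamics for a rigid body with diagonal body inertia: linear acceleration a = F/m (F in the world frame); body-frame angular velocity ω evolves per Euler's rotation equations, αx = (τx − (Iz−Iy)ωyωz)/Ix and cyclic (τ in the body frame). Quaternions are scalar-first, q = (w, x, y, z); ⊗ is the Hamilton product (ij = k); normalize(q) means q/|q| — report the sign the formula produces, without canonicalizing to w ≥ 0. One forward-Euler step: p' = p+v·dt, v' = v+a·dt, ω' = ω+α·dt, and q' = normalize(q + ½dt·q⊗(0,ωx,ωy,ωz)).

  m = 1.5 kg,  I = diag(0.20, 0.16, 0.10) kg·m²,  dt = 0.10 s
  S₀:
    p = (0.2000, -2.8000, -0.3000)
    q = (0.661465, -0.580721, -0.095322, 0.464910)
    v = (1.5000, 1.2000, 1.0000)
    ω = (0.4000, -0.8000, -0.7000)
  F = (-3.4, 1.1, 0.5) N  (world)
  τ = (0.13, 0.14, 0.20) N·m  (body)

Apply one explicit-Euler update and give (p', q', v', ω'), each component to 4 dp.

linear accel F/m = (-2.2667, 0.7333, 0.3333)
new position p' = (0.3500, -2.6800, -0.2000)
v + (F/m)dt = (1.2733, 1.2733, 1.0333)
ω×(Iω) gyroscopic = (-0.0336, -0.0280, 0.0128)
angular accel α = (0.8180, 1.0500, 1.8720)
ω + α·dt = (0.4818, -0.6950, -0.5128)
q⊗(0,ω) = (0.4814678, 0.7032394, -0.7497127, 0.0396801)
updated quaternion q' = (0.6844, -0.5447, -0.1326, 0.4661)

p' = (0.3500, -2.6800, -0.2000)
q' = (0.6844, -0.5447, -0.1326, 0.4661)
v' = (1.2733, 1.2733, 1.0333)
ω' = (0.4818, -0.6950, -0.5128)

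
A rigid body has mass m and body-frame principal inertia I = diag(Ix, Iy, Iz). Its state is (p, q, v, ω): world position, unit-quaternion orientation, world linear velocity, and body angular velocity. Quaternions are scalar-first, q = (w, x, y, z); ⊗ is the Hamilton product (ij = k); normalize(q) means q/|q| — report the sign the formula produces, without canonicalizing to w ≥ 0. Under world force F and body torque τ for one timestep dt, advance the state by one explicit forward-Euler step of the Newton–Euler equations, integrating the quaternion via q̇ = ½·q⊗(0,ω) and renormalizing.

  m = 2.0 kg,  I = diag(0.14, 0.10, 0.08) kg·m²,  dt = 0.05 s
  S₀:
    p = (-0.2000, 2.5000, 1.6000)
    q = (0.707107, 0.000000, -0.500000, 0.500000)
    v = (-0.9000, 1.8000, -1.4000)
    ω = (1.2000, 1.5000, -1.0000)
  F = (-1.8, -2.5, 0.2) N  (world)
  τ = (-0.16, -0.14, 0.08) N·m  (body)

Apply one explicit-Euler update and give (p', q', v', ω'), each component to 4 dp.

p' = (-0.2450, 2.5900, 1.5300)
q' = (0.7373, 0.0149, -0.4578, 0.4966)
v' = (-0.9450, 1.7375, -1.3950)
ω' = (1.1321, 1.4660, -0.9050)

angular accel α = (-1.3571, -0.6800, 1.9000)
ω + α·dt = (1.1321, 1.4660, -0.9050)
Hamilton product q⊗(0,ω) = (1.2500000, 0.5985284, 1.6606605, -0.1071070)
q + ½dt·q⊗(0,ω), renormalized = (0.7373, 0.0149, -0.4578, 0.4966)
a = (-0.9000, -1.2500, 0.1000)
p + v·dt = (-0.2450, 2.5900, 1.5300)
new velocity v' = (-0.9450, 1.7375, -1.3950)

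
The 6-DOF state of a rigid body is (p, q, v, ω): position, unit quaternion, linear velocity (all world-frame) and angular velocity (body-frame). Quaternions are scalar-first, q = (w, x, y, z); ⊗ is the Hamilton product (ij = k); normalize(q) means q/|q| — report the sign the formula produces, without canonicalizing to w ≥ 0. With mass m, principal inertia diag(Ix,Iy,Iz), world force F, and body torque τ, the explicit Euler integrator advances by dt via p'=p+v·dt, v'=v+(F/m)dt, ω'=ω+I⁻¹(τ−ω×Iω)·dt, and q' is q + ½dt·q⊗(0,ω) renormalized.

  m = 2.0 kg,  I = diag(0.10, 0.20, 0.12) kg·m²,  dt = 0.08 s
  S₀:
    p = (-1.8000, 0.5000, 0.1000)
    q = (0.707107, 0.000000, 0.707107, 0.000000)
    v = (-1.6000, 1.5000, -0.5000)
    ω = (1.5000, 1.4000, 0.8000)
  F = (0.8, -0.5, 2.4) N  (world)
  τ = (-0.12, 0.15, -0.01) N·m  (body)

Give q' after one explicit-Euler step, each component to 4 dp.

q' = (0.6649, 0.0648, 0.7438, -0.0197)

2q̇ = q⊗(0,ω) = (-0.9899498, 1.6263461, 0.9899498, -0.4949749)
updated quaternion q' = (0.6649, 0.0648, 0.7438, -0.0197)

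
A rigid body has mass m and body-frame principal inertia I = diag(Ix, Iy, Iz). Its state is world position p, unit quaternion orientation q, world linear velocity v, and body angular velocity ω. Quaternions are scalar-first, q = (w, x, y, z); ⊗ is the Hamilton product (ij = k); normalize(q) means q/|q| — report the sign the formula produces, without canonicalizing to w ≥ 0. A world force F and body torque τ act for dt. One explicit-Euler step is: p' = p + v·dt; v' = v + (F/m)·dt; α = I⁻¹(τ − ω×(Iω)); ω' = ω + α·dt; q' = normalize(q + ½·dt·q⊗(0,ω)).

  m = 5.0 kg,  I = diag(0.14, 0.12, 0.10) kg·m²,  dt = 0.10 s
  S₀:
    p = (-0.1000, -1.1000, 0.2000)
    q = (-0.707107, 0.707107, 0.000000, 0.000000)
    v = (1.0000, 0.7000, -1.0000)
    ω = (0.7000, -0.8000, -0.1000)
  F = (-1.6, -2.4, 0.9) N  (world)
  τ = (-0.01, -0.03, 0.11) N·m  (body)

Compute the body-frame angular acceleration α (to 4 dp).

precession coupling ω×(Iω) = (-0.0016, -0.0028, 0.0112)
(τ − ω×Iω)/I = (-0.0600, -0.2267, 0.9880)

α = (-0.0600, -0.2267, 0.9880)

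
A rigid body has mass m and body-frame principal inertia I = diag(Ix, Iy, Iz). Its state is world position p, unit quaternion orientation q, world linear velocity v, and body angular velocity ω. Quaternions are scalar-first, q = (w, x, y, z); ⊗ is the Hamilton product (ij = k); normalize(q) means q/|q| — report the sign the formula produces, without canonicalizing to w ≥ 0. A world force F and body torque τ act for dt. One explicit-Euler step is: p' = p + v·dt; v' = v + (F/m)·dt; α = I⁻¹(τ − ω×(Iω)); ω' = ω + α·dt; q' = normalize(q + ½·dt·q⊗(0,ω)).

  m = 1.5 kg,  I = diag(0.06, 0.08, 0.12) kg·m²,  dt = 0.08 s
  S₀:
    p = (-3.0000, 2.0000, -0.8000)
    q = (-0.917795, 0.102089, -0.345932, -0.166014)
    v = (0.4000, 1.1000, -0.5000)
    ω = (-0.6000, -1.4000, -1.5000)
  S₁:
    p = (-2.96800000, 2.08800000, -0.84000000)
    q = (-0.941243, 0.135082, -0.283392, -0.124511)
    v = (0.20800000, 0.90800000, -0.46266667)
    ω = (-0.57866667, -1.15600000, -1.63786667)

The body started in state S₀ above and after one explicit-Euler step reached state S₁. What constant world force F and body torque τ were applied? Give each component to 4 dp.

Δv = v₁−v₀ = (-0.19200000, -0.19200000, 0.03733333)
m·(v₁−v₀)/dt = (-3.6000, -3.6000, 0.7000)
Δω = ω₁−ω₀ = (0.02133333, 0.24400000, -0.13786667)
gyro term ω₀×Iω₀ = (0.0840, -0.0540, 0.0168)
applied torque τ = (0.1000, 0.1900, -0.1900)

F = (-3.6000, -3.6000, 0.7000)
τ = (0.1000, 0.1900, -0.1900)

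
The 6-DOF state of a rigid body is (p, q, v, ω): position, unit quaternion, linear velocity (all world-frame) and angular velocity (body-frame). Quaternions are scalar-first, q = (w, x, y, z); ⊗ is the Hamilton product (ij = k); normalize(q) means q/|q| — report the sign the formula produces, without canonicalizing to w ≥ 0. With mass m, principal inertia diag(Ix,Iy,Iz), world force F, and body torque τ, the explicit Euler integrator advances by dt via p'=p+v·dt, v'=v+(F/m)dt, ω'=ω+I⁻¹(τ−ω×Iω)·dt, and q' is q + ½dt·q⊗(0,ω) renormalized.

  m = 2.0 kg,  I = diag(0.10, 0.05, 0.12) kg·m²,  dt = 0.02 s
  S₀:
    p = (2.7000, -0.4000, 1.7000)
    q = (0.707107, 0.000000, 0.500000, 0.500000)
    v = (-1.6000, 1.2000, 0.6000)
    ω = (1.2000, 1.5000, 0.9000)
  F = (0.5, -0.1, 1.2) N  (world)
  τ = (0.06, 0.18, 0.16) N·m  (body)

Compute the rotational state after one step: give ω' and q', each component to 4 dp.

(τ − ω×Iω)/I = (-0.3450, 4.0320, 2.0833)
ω' = ω + α·dt = (1.1931, 1.5806, 0.9417)
q⊗(0,ω) = (-1.2000000, 0.5485284, 1.6606605, 0.0363963)
q + ½dt·q⊗(0,ω), renormalized = (0.6950, 0.0055, 0.5165, 0.5003)

ω' = (1.1931, 1.5806, 0.9417)
q' = (0.6950, 0.0055, 0.5165, 0.5003)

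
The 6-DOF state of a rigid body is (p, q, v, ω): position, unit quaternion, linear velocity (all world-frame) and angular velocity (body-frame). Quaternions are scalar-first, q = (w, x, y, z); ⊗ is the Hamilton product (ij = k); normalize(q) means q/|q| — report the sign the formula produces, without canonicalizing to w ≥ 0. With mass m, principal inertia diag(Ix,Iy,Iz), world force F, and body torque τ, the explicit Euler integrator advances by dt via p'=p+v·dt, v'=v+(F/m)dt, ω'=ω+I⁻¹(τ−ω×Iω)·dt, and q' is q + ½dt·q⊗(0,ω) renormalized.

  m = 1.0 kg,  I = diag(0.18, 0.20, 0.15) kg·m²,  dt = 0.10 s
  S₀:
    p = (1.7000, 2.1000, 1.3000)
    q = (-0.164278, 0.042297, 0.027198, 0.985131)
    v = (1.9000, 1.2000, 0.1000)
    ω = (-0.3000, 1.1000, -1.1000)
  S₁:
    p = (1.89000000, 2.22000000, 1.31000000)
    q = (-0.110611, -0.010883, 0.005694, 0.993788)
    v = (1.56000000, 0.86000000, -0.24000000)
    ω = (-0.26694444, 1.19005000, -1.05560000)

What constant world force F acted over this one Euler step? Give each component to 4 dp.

velocity change Δv = (-0.34000000, -0.34000000, -0.34000000)
F = m·Δv/dt = (-3.4000, -3.4000, -3.4000)

F = (-3.4000, -3.4000, -3.4000)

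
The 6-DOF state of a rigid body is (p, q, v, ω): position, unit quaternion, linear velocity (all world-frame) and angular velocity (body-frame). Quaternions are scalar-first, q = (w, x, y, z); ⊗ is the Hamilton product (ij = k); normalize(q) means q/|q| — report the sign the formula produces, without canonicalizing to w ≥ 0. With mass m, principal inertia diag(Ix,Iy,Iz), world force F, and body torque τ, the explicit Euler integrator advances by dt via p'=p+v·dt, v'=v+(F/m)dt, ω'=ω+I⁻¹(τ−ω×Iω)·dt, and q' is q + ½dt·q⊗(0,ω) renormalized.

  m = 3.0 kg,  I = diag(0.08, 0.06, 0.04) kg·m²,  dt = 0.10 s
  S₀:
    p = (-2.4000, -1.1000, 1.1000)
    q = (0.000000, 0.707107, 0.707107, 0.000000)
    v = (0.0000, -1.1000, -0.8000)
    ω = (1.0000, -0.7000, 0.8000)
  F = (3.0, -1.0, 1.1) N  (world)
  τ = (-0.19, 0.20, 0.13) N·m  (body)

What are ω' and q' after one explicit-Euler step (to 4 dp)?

ω' = (0.7485, -0.4200, 1.0900)
q' = (-0.0106, 0.7334, 0.6770, -0.0599)

(τ − ω×Iω)/I = (-2.5150, 2.8000, 2.9000)
ω + α·dt = (0.7485, -0.4200, 1.0900)
q⊗(0,ω) = (-0.2121321, 0.5656856, -0.5656856, -1.2020819)
q + ½dt·q⊗(0,ω), renormalized = (-0.0106, 0.7334, 0.6770, -0.0599)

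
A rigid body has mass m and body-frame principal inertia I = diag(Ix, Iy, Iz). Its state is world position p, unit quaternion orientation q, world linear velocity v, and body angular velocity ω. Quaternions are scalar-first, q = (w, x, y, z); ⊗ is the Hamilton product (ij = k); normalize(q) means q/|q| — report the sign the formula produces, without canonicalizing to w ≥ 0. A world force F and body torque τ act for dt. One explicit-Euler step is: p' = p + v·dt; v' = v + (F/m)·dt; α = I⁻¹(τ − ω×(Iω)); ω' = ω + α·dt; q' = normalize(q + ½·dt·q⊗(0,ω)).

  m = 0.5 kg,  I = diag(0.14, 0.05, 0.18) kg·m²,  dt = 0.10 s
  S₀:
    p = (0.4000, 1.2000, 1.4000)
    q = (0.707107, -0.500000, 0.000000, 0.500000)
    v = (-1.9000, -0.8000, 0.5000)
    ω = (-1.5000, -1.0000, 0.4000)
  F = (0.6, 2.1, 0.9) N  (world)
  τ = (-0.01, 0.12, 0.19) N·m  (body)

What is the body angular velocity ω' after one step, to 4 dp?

angular accel α = (0.3000, 1.9200, 1.8056)
new body rate ω' = (-1.4700, -0.8080, 0.5806)

ω' = (-1.4700, -0.8080, 0.5806)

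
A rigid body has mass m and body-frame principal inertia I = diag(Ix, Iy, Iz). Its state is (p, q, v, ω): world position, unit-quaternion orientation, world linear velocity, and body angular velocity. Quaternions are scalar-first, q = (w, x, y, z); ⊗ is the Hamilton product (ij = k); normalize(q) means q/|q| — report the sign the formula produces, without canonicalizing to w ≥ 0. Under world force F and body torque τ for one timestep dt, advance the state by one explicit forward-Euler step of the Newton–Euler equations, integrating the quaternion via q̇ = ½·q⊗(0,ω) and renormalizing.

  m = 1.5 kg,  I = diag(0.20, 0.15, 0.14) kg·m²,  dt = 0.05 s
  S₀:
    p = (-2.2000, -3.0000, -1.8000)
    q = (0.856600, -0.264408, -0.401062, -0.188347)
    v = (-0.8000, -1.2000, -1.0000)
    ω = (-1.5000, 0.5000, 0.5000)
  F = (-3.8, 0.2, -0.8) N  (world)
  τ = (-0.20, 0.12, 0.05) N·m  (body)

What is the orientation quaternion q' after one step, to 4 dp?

q' = (0.8533, -0.2989, -0.3797, -0.1958)

Hamilton product q⊗(0,ω) = (-0.1019075, -1.3912575, 0.8430245, -0.3054970)
updated quaternion q' = (0.8533, -0.2989, -0.3797, -0.1958)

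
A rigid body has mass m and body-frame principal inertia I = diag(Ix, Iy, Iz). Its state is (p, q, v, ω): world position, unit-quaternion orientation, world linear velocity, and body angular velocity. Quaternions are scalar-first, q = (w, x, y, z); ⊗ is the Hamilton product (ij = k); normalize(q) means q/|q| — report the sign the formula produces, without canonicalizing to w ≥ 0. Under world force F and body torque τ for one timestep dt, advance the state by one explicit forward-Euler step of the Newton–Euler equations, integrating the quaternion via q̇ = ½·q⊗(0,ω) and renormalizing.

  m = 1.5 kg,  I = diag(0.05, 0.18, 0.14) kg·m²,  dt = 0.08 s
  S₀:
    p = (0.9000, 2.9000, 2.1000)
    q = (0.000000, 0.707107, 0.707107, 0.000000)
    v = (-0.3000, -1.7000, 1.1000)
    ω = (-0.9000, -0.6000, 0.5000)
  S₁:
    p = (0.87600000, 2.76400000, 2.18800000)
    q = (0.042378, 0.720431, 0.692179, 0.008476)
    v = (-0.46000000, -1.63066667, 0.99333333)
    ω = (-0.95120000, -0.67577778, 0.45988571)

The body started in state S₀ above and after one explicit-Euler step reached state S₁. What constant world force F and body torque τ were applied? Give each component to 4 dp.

F = (-3.0000, 1.3000, -2.0000)
τ = (-0.0200, -0.1300, 0.0000)

velocity change Δv = (-0.16000000, 0.06933333, -0.10666667)
applied force F = (-3.0000, 1.3000, -2.0000)
Δω = ω₁−ω₀ = (-0.05120000, -0.07577778, -0.04011429)
applied torque τ = (-0.0200, -0.1300, 0.0000)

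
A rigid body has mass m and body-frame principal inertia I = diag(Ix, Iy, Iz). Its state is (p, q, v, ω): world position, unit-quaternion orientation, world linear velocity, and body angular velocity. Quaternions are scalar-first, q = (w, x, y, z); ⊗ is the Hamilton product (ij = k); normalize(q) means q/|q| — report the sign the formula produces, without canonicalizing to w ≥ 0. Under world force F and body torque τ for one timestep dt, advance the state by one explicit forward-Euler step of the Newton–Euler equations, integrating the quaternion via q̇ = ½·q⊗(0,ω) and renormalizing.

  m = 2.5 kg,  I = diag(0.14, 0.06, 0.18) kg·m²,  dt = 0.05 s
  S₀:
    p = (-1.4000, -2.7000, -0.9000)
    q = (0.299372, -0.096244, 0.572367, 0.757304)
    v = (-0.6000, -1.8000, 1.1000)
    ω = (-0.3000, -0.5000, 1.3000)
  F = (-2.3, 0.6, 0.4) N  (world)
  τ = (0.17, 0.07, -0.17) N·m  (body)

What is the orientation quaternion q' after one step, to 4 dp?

q⊗(0,ω) = (-0.7271849, 1.0329175, -0.2517600, 0.6090157)
q' = normalize(q + ½dt·q⊗(0,ω)) = (0.2810, -0.0704, 0.5657, 0.7720)

q' = (0.2810, -0.0704, 0.5657, 0.7720)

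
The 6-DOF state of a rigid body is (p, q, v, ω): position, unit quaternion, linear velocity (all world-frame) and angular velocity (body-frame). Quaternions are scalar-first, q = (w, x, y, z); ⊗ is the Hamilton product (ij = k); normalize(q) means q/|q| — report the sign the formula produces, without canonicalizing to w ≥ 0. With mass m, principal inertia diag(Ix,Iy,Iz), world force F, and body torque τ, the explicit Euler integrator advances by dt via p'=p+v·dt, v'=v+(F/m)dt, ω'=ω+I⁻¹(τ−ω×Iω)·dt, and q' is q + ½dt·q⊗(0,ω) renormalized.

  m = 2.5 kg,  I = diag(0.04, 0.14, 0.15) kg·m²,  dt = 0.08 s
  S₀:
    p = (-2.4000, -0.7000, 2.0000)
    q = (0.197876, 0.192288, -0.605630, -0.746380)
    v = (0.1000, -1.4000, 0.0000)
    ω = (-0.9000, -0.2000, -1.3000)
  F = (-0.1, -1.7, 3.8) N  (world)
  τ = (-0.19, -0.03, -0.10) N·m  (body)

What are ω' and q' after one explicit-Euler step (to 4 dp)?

ω' = (-1.2852, -0.1436, -1.3629)
q' = (0.1608, 0.2103, -0.5692, -0.7784)

gyro term ω×Iω = (0.0026, -0.1287, 0.0180)
angular accel α = (-4.8150, 0.7050, -0.7867)
ω + α·dt = (-1.2852, -0.1436, -1.3629)
q⊗(0,ω) = (-0.9183608, 0.4599546, 0.8821412, -0.8407634)
q + ½dt·q⊗(0,ω), renormalized = (0.1608, 0.2103, -0.5692, -0.7784)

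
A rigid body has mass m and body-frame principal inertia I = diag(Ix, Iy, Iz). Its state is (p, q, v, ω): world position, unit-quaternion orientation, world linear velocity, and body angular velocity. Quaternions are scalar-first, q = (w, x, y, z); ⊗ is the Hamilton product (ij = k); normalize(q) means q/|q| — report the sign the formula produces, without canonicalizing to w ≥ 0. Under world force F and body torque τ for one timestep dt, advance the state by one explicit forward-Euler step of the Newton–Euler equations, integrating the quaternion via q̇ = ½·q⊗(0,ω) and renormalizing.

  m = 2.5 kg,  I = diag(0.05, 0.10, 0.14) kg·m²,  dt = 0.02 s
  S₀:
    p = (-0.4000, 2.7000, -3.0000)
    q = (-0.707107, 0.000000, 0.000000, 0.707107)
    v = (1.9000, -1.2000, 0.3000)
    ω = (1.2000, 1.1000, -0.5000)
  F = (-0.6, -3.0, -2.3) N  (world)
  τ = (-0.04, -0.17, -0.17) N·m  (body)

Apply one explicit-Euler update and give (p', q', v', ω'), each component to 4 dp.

ω×(Iω) gyroscopic = (-0.0220, 0.0540, 0.0660)
(τ − ω×Iω)/I = (-0.3600, -2.2400, -1.6857)
new body rate ω' = (1.1928, 1.0552, -0.5337)
q⊗(0,ω) = (0.3535535, -1.6263461, 0.0707107, 0.3535535)
updated quaternion q' = (-0.7035, -0.0163, 0.0007, 0.7105)
a = F/m = (-0.2400, -1.2000, -0.9200)
p' = p + v·dt = (-0.3620, 2.6760, -2.9940)
new velocity v' = (1.8952, -1.2240, 0.2816)

p' = (-0.3620, 2.6760, -2.9940)
q' = (-0.7035, -0.0163, 0.0007, 0.7105)
v' = (1.8952, -1.2240, 0.2816)
ω' = (1.1928, 1.0552, -0.5337)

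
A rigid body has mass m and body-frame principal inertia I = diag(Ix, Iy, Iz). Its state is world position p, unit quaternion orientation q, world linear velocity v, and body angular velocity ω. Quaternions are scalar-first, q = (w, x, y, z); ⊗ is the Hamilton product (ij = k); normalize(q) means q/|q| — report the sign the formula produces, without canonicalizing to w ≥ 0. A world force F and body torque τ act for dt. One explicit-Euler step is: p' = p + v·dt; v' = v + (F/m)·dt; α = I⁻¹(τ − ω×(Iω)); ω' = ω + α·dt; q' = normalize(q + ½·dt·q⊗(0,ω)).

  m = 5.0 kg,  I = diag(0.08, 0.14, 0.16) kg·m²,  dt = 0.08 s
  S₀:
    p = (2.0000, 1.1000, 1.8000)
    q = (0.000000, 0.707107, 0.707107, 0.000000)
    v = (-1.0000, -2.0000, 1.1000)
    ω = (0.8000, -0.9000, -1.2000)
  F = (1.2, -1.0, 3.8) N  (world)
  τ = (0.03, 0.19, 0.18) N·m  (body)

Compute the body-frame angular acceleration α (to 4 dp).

gyro term ω×Iω = (0.0216, 0.0768, -0.0432)
angular accel α = (0.1050, 0.8086, 1.3950)

α = (0.1050, 0.8086, 1.3950)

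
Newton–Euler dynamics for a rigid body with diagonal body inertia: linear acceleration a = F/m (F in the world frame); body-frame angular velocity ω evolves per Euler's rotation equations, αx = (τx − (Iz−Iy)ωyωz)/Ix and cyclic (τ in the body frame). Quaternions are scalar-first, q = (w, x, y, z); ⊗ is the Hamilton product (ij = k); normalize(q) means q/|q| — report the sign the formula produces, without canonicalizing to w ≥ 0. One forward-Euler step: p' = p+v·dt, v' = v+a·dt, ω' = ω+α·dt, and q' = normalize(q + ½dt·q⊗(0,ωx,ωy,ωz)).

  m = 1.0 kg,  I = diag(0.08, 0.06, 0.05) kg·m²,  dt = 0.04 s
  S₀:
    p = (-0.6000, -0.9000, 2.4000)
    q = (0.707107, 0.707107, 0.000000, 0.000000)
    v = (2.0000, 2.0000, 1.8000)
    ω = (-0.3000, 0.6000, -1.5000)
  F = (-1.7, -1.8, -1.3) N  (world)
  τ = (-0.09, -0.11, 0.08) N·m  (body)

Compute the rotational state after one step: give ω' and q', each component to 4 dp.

ω×(Iω) gyroscopic = (0.0090, 0.0135, 0.0036)
α = I⁻¹(τ − ω×Iω) = (-1.2375, -2.0583, 1.5280)
ω + α·dt = (-0.3495, 0.5177, -1.4389)
Hamilton product q⊗(0,ω) = (0.2121321, -0.2121321, 1.4849247, -0.6363963)
q + ½dt·q⊗(0,ω), renormalized = (0.7110, 0.7025, 0.0297, -0.0127)

ω' = (-0.3495, 0.5177, -1.4389)
q' = (0.7110, 0.7025, 0.0297, -0.0127)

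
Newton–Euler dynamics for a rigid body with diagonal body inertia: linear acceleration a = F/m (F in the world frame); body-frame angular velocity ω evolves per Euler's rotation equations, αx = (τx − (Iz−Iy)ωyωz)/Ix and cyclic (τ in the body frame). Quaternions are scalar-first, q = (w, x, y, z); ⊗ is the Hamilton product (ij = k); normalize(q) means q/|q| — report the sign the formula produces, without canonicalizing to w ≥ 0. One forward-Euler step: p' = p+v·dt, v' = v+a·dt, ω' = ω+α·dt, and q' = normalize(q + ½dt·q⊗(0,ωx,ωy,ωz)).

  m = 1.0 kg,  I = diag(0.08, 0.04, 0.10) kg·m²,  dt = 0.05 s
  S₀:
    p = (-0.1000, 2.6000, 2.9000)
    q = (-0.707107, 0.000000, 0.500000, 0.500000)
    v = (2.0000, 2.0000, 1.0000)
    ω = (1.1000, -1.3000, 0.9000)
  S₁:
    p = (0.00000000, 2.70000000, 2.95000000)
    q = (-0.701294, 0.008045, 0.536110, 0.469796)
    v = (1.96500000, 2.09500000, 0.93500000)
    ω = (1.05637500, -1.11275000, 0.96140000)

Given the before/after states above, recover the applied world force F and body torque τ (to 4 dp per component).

F = (-0.7000, 1.9000, -1.3000)
τ = (-0.1400, 0.1300, 0.1800)

ω₁ − ω₀ = (-0.04362500, 0.18725000, 0.06140000)
gyro term ω₀×Iω₀ = (-0.0702, -0.0198, 0.0572)
τ = I·(Δω/dt) + ω₀×(Iω₀) = (-0.1400, 0.1300, 0.1800)
velocity change Δv = (-0.03500000, 0.09500000, -0.06500000)
m·(v₁−v₀)/dt = (-0.7000, 1.9000, -1.3000)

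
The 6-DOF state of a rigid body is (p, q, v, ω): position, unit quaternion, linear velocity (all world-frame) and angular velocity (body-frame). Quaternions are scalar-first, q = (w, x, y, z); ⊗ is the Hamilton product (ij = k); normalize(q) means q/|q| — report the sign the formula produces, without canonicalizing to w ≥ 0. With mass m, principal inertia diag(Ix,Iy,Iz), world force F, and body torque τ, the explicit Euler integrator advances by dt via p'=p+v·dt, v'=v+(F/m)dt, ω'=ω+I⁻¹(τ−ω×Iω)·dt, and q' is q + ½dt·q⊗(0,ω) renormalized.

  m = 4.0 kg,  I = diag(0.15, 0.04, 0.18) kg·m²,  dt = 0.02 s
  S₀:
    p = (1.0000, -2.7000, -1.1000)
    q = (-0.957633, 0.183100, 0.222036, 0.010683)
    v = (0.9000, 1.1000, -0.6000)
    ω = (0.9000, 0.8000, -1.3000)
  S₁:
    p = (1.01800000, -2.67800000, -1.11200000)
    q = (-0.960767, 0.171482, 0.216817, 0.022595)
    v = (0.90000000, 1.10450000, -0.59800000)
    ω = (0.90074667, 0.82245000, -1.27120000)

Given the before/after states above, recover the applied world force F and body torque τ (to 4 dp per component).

F = (0.0000, 0.9000, 0.4000)
τ = (-0.1400, 0.0800, 0.1800)

velocity change Δv = (0.00000000, 0.00450000, 0.00200000)
m·(v₁−v₀)/dt = (0.0000, 0.9000, 0.4000)
Δω = ω₁−ω₀ = (0.00074667, 0.02245000, 0.02880000)
gyro term ω₀×Iω₀ = (-0.1456, 0.0351, -0.0792)
applied torque τ = (-0.1400, 0.0800, 0.1800)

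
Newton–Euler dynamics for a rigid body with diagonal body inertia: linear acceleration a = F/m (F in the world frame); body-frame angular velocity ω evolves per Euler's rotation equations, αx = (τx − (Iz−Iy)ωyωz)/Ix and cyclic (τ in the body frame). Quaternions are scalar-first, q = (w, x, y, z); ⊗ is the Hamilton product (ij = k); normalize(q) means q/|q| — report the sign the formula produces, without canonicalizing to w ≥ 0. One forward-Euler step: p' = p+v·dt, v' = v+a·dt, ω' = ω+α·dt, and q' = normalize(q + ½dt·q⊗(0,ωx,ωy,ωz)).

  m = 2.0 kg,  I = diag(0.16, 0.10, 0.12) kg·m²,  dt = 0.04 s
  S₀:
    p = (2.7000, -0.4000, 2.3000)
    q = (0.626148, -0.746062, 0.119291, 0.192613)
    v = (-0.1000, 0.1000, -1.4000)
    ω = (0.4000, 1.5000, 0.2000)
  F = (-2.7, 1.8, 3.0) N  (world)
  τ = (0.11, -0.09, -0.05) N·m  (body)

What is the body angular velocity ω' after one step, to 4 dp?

angular accel α = (0.6500, -0.9320, -0.1167)
ω' = ω + α·dt = (0.4260, 1.4627, 0.1953)

ω' = (0.4260, 1.4627, 0.1953)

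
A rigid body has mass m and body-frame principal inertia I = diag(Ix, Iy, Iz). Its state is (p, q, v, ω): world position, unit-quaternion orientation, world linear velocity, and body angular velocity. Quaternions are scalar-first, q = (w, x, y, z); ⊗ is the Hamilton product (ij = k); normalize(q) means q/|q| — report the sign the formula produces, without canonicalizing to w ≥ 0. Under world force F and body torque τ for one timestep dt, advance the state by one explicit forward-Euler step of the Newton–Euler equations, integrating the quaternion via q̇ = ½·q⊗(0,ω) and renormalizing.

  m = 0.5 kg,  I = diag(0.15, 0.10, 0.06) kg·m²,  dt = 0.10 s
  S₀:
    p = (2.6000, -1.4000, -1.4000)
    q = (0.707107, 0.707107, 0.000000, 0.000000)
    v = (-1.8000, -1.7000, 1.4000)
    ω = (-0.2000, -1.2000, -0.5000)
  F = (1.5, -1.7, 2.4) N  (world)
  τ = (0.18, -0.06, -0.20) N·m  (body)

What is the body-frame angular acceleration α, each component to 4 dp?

α = (1.3600, -0.6900, -3.1333)

precession coupling ω×(Iω) = (-0.0240, 0.0090, -0.0120)
α = I⁻¹(τ − ω×Iω) = (1.3600, -0.6900, -3.1333)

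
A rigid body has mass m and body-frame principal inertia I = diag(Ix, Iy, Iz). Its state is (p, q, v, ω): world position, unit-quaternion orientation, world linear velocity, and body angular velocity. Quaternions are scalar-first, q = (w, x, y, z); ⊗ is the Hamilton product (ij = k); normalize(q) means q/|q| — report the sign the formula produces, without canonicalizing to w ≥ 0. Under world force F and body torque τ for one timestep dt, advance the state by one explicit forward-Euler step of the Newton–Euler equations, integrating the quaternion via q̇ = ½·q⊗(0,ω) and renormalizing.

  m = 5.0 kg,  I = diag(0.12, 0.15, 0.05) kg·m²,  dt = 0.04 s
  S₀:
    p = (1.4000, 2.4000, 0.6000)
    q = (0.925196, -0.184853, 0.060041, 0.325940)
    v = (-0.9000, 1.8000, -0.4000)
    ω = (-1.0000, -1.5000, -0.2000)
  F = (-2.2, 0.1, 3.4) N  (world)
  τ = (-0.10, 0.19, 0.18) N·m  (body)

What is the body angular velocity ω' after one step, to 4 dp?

ω×(Iω) gyroscopic = (-0.0300, 0.0140, 0.0450)
angular accel α = (-0.5833, 1.1733, 2.7000)
new body rate ω' = (-1.0233, -1.4531, -0.0920)

ω' = (-1.0233, -1.4531, -0.0920)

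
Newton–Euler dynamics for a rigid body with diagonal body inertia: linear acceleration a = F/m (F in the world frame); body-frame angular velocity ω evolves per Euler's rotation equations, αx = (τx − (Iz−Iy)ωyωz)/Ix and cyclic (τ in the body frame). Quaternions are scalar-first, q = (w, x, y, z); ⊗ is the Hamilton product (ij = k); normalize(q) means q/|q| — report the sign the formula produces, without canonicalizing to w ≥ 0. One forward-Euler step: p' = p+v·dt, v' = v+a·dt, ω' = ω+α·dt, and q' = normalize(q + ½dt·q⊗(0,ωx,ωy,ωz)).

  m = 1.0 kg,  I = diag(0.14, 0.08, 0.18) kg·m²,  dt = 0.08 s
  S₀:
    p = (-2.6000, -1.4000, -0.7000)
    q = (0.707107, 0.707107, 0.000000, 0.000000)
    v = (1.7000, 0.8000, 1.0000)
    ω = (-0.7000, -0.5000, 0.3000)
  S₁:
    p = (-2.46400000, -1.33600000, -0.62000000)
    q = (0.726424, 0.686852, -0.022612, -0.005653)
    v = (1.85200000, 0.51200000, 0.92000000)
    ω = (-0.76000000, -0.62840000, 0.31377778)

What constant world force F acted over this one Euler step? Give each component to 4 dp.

F = (1.9000, -3.6000, -1.0000)

Δv = v₁−v₀ = (0.15200000, -0.28800000, -0.08000000)
F = m·Δv/dt = (1.9000, -3.6000, -1.0000)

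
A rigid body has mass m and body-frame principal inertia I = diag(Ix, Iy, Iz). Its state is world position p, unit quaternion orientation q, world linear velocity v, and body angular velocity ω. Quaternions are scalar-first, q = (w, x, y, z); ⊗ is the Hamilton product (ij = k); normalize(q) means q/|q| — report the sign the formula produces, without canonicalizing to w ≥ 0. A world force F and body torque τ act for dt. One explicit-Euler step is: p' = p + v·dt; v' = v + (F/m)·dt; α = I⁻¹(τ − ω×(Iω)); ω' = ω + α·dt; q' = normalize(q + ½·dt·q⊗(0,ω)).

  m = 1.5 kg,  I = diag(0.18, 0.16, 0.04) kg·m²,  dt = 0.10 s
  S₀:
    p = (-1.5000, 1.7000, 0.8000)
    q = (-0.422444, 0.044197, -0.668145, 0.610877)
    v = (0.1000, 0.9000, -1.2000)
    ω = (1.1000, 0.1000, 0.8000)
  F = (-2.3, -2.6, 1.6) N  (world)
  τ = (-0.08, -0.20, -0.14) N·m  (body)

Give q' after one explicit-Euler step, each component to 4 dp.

Hamilton product q⊗(0,ω) = (-0.4705038, -1.0602921, 0.5943627, 0.4014240)
q' = normalize(q + ½dt·q⊗(0,ω)) = (-0.4449, -0.0088, -0.6369, 0.6295)

q' = (-0.4449, -0.0088, -0.6369, 0.6295)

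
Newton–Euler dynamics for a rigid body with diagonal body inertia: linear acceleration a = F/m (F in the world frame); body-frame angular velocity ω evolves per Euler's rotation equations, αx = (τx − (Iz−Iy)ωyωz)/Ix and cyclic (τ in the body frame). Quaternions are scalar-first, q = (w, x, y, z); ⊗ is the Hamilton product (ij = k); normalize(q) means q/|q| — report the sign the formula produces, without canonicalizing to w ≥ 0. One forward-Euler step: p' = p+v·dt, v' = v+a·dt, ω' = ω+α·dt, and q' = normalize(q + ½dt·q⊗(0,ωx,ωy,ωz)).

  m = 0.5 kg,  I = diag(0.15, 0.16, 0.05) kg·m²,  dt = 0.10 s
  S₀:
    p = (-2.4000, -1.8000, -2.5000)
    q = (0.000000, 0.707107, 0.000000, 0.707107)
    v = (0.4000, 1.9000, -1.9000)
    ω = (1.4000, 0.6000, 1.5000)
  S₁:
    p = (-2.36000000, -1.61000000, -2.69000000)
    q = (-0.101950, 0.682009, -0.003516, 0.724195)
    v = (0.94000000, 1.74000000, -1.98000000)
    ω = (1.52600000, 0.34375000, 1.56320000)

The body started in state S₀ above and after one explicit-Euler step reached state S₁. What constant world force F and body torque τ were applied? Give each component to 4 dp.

F = (2.7000, -0.8000, -0.4000)
τ = (0.0900, -0.2000, 0.0400)

velocity change Δv = (0.54000000, -0.16000000, -0.08000000)
m·(v₁−v₀)/dt = (2.7000, -0.8000, -0.4000)
rate change Δω = (0.12600000, -0.25625000, 0.06320000)
ω₀×(Iω₀) = (-0.0990, 0.2100, 0.0084)
τ = I·(Δω/dt) + ω₀×(Iω₀) = (0.0900, -0.2000, 0.0400)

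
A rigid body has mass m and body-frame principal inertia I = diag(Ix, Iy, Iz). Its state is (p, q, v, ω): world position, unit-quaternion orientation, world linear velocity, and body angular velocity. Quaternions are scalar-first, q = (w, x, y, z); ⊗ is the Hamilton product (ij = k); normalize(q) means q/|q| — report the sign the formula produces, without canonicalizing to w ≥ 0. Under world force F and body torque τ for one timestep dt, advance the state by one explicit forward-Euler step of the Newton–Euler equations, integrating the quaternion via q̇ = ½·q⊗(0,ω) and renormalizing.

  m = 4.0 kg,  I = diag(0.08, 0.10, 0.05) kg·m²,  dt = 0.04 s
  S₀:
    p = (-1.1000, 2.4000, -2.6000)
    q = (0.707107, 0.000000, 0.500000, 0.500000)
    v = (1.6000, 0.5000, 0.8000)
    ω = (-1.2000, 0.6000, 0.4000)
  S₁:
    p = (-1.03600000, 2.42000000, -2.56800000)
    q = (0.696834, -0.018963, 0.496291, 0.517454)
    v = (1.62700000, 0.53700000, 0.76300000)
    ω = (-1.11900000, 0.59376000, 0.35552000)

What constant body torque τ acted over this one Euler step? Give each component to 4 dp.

τ = (0.1500, -0.0300, -0.0700)

ω₁ − ω₀ = (0.08100000, -0.00624000, -0.04448000)
ω₀×(Iω₀) = (-0.0120, -0.0144, -0.0144)
applied torque τ = (0.1500, -0.0300, -0.0700)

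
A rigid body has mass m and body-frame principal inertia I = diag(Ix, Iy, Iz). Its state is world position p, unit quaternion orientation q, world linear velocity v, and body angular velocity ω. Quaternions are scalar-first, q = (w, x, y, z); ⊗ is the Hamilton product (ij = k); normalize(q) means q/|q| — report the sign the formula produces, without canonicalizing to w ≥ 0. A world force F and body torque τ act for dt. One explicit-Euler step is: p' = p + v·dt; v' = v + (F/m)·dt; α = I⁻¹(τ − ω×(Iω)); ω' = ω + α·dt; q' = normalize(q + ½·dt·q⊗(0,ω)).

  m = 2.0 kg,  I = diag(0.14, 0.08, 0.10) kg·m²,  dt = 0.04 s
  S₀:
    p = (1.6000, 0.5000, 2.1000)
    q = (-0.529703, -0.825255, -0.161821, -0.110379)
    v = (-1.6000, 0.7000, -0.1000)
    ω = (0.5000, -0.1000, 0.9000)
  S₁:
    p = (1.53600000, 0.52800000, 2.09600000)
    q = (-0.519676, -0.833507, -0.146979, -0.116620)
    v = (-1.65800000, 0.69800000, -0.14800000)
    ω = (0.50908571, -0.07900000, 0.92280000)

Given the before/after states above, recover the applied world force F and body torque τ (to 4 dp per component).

F = (-2.9000, -0.1000, -2.4000)
τ = (0.0300, 0.0600, 0.0600)

Δω = ω₁−ω₀ = (0.00908571, 0.02100000, 0.02280000)
τ = I·(Δω/dt) + ω₀×(Iω₀) = (0.0300, 0.0600, 0.0600)
velocity change Δv = (-0.05800000, -0.00200000, -0.04800000)
F = m·Δv/dt = (-2.9000, -0.1000, -2.4000)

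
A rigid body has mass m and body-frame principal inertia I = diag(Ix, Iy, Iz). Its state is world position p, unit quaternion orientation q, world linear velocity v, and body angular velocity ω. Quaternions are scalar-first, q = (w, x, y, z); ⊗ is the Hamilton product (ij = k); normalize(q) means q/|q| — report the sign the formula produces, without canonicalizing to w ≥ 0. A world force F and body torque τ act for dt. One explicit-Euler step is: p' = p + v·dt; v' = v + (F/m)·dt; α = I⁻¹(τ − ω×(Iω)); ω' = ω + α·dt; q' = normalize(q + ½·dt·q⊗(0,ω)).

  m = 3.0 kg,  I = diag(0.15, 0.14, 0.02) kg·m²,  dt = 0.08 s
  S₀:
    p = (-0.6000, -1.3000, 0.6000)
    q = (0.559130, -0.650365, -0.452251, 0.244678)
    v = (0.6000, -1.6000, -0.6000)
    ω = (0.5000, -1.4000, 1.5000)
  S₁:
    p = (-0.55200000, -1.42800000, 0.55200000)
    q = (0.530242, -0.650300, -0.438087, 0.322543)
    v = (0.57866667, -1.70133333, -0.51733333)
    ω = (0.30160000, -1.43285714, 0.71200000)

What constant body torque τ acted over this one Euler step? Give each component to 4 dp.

rate change Δω = (-0.19840000, -0.03285714, -0.78800000)
gyro term ω₀×Iω₀ = (0.2520, 0.0975, 0.0070)
applied torque τ = (-0.1200, 0.0400, -0.1900)

τ = (-0.1200, 0.0400, -0.1900)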